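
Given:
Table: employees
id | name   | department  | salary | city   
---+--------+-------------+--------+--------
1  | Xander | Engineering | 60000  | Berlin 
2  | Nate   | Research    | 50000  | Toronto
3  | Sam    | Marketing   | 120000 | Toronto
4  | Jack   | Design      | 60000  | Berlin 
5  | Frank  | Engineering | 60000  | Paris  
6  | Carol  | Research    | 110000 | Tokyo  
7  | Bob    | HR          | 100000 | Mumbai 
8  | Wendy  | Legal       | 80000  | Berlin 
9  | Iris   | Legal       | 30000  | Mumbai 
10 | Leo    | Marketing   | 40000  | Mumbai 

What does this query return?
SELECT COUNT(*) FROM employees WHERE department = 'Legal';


Counting rows where department = 'Legal'
  Wendy -> MATCH
  Iris -> MATCH


2


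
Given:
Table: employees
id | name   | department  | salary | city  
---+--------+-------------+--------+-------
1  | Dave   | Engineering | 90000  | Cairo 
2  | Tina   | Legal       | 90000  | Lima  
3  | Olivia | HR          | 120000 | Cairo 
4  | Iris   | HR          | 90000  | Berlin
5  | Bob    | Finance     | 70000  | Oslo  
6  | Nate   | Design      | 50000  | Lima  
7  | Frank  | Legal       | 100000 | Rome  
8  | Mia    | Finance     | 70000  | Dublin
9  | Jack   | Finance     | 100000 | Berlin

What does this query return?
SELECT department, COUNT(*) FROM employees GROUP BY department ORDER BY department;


Assigning each row to its department group:
  Dave -> Engineering
  Tina -> Legal
  Olivia -> HR
  Iris -> HR
  Bob -> Finance
  Nate -> Design
  Frank -> Legal
  Mia -> Finance
  Jack -> Finance


5 groups:
Design, 1
Engineering, 1
Finance, 3
HR, 2
Legal, 2


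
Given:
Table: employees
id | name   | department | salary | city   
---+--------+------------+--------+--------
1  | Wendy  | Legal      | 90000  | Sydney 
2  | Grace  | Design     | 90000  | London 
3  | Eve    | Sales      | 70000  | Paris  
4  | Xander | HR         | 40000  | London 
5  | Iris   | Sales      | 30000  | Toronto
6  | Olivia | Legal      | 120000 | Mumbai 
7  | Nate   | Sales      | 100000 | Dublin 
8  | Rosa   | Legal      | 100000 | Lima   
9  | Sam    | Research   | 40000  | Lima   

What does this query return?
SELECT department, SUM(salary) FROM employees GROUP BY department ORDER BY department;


Summing salary within each department:
  Design: 90000 = 90000
  HR: 40000 = 40000
  Legal: 90000 + 120000 + 100000 = 310000
  Research: 40000 = 40000
  Sales: 70000 + 30000 + 100000 = 200000


5 groups:
Design, 90000
HR, 40000
Legal, 310000
Research, 40000
Sales, 200000


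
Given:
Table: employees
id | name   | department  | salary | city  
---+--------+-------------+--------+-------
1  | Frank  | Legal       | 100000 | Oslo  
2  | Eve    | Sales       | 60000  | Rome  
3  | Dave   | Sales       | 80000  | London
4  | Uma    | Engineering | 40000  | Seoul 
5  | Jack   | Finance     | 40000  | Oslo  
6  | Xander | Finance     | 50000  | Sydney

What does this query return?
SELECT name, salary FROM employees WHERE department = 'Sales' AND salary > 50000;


Filtering: department = 'Sales' AND salary > 50000
Matching: 2 rows

2 rows:
Eve, 60000
Dave, 80000


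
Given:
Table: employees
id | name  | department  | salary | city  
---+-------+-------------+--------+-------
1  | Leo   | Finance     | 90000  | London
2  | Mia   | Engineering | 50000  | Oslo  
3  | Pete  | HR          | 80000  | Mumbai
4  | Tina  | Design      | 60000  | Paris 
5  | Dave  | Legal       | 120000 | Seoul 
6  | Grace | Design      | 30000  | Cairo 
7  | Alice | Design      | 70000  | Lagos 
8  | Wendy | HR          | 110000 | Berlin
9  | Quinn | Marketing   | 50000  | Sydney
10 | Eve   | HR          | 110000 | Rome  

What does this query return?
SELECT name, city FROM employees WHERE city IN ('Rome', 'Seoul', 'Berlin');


Filtering: city IN ('Rome', 'Seoul', 'Berlin')
Matching: 3 rows

3 rows:
Dave, Seoul
Wendy, Berlin
Eve, Rome


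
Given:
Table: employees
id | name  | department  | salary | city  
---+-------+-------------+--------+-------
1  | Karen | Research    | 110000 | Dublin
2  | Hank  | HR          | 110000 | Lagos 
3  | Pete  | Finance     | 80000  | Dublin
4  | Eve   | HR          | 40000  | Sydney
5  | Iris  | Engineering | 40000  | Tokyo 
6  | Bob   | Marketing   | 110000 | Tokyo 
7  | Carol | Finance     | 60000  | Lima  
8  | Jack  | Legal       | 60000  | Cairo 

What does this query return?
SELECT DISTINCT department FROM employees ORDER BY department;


All 'department' values (row order): Research, HR, Finance, HR, Engineering, Marketing, Finance, Legal
Removing duplicates leaves 6 unique value(s).

6 values:
Engineering
Finance
HR
Legal
Marketing
Research


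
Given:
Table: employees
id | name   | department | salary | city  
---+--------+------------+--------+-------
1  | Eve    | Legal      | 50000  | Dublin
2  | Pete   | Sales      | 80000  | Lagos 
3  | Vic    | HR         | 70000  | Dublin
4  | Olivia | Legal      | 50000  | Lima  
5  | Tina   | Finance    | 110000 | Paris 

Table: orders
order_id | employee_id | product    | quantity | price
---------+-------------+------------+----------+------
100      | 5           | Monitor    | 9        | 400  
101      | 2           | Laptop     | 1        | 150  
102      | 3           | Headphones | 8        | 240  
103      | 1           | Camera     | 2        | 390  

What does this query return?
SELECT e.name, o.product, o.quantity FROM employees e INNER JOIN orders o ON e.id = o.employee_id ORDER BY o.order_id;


Joining employees.id = orders.employee_id:
  employee Tina (id=5) -> order Monitor
  employee Pete (id=2) -> order Laptop
  employee Vic (id=3) -> order Headphones
  employee Eve (id=1) -> order Camera


4 rows:
Tina, Monitor, 9
Pete, Laptop, 1
Vic, Headphones, 8
Eve, Camera, 2


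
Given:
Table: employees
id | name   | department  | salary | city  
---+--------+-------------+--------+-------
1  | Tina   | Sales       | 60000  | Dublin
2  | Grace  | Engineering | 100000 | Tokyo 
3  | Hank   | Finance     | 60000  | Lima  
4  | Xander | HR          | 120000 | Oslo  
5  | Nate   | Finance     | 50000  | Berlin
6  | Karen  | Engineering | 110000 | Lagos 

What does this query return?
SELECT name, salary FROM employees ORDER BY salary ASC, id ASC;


Sorting by salary ASC, then id ASC for ties

6 rows:
Nate, 50000
Tina, 60000
Hank, 60000
Grace, 100000
Karen, 110000
Xander, 120000


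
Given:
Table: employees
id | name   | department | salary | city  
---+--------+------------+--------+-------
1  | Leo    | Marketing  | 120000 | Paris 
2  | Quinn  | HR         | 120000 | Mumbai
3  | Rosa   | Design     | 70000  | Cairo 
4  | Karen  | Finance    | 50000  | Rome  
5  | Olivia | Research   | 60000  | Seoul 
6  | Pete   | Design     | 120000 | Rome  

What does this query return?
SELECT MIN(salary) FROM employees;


Salaries: 120000, 120000, 70000, 50000, 60000, 120000
MIN = 50000

50000


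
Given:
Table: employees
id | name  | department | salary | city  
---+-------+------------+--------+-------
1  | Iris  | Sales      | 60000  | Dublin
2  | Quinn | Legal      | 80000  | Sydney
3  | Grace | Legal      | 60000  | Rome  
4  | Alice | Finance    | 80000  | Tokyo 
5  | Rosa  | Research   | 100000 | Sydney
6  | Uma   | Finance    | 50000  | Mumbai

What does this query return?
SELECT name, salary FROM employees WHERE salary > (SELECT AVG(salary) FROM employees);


Subquery: AVG(salary) = 71666.67
Filtering: salary > 71666.67
  Quinn (80000) -> MATCH
  Alice (80000) -> MATCH
  Rosa (100000) -> MATCH


3 rows:
Quinn, 80000
Alice, 80000
Rosa, 100000


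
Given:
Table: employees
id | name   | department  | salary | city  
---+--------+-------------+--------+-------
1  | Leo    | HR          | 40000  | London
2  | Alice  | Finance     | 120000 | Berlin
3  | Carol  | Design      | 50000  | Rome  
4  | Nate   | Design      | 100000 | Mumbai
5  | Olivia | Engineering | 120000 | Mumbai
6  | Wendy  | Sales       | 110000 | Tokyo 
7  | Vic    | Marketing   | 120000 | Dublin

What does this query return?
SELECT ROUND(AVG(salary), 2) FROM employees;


SUM(salary) = 660000
COUNT = 7
ROUND(AVG, 2) = ROUND(660000 / 7, 2) = 94285.71

94285.71


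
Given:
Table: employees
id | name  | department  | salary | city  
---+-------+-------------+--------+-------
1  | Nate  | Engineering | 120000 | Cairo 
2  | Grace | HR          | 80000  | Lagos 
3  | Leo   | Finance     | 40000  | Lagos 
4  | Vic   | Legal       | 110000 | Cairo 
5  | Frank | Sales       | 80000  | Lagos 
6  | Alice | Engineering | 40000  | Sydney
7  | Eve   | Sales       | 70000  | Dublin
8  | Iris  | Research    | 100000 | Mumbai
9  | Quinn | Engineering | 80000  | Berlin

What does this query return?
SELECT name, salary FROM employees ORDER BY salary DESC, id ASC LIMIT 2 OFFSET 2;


Sort by salary DESC (id ASC tiebreak), then skip 2 and take 2
Rows 3 through 4

2 rows:
Iris, 100000
Grace, 80000


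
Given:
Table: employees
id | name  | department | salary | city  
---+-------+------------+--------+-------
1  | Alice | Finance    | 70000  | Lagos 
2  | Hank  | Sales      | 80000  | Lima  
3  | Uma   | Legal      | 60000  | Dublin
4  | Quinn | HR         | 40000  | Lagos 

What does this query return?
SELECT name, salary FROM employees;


Projecting columns: name, salary

4 rows:
Alice, 70000
Hank, 80000
Uma, 60000
Quinn, 40000


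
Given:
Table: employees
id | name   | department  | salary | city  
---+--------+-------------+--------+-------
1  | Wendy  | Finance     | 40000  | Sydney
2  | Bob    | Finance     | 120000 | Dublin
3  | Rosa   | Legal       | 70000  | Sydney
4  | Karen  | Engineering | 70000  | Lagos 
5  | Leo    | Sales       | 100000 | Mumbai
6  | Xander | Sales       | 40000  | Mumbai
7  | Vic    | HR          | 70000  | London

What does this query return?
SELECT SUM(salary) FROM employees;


SUM(salary) = 40000 + 120000 + 70000 + 70000 + 100000 + 40000 + 70000 = 510000

510000


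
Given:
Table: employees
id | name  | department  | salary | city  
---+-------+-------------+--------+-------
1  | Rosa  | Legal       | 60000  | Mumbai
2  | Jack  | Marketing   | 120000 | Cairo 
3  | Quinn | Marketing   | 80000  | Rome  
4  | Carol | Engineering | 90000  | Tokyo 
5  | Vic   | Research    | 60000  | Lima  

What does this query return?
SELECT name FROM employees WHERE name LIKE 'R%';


LIKE 'R%' matches names starting with 'R'
Matching: 1

1 rows:
Rosa


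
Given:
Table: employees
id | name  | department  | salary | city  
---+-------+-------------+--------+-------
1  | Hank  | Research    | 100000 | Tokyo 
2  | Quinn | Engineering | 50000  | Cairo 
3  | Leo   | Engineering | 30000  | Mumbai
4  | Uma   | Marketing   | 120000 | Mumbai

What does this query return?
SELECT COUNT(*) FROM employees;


COUNT(*) counts all rows

4


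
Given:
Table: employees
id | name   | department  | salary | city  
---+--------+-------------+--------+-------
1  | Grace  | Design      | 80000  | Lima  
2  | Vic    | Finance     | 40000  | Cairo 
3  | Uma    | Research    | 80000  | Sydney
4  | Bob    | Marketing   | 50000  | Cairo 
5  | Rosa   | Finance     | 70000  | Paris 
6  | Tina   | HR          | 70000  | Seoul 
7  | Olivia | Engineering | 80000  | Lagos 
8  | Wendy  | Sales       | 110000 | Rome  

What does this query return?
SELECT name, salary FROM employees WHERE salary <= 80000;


Filtering: salary <= 80000
Matching: 7 rows

7 rows:
Grace, 80000
Vic, 40000
Uma, 80000
Bob, 50000
Rosa, 70000
Tina, 70000
Olivia, 80000


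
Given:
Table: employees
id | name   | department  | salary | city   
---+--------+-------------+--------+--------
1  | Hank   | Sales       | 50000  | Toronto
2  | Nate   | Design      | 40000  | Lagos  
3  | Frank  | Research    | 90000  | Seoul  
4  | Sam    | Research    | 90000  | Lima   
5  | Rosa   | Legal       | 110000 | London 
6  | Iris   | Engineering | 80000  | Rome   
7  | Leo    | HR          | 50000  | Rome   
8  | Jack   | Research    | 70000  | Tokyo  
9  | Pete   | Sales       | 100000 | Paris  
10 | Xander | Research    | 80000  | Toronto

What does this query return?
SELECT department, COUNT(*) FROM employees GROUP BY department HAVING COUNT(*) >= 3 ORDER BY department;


Groups with count >= 3:
  Research: 4 -> PASS
  Design: 1 -> filtered out
  Engineering: 1 -> filtered out
  HR: 1 -> filtered out
  Legal: 1 -> filtered out
  Sales: 2 -> filtered out


1 groups:
Research, 4


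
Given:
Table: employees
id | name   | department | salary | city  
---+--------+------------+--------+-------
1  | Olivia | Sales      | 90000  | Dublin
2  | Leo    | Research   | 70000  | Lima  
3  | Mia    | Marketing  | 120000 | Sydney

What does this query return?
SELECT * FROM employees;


SELECT * returns all 3 rows with all columns

3 rows:
1, Olivia, Sales, 90000, Dublin
2, Leo, Research, 70000, Lima
3, Mia, Marketing, 120000, Sydney


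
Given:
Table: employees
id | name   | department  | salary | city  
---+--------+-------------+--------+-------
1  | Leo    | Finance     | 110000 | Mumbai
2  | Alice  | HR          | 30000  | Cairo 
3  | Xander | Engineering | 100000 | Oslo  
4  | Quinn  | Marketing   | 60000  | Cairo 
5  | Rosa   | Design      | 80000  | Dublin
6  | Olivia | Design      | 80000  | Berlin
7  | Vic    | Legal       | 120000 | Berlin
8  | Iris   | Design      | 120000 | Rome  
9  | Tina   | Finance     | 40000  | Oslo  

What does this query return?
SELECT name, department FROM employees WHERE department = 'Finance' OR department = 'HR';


Filtering: department = 'Finance' OR 'HR'
Matching: 3 rows

3 rows:
Leo, Finance
Alice, HR
Tina, Finance


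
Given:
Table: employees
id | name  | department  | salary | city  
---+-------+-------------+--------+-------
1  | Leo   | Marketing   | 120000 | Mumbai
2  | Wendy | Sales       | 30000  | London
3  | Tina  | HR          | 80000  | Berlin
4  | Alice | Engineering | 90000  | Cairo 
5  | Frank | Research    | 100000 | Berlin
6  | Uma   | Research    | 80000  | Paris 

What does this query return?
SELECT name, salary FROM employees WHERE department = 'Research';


Filtering: department = 'Research'
Matching rows: 2

2 rows:
Frank, 100000
Uma, 80000


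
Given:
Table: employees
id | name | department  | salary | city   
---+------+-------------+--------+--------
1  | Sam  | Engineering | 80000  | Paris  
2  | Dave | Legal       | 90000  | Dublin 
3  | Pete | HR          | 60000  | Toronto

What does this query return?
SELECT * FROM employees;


SELECT * returns all 3 rows with all columns

3 rows:
1, Sam, Engineering, 80000, Paris
2, Dave, Legal, 90000, Dublin
3, Pete, HR, 60000, Toronto


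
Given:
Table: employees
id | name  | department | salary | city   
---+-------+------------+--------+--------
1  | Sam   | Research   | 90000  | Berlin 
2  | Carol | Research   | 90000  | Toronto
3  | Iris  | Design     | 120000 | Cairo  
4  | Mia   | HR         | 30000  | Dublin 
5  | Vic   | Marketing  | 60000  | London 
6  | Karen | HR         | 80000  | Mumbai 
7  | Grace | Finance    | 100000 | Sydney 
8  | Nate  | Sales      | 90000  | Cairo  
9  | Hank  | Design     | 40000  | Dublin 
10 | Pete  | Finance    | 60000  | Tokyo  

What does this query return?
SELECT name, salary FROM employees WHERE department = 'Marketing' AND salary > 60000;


Filtering: department = 'Marketing' AND salary > 60000
Matching: 0 rows

Empty result set (0 rows)


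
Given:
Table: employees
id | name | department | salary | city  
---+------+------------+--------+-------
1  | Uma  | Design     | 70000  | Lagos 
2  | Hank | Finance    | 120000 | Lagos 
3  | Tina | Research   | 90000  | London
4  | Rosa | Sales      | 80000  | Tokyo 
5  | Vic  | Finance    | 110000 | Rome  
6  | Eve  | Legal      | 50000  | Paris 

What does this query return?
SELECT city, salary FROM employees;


Projecting columns: city, salary

6 rows:
Lagos, 70000
Lagos, 120000
London, 90000
Tokyo, 80000
Rome, 110000
Paris, 50000


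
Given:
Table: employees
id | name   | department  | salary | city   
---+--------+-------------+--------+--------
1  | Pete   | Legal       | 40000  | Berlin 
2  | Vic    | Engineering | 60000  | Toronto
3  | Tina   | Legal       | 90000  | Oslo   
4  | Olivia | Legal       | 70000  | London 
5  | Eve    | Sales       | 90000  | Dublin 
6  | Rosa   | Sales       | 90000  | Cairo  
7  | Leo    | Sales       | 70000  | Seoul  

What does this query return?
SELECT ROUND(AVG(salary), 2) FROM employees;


SUM(salary) = 510000
COUNT = 7
ROUND(AVG, 2) = ROUND(510000 / 7, 2) = 72857.14

72857.14


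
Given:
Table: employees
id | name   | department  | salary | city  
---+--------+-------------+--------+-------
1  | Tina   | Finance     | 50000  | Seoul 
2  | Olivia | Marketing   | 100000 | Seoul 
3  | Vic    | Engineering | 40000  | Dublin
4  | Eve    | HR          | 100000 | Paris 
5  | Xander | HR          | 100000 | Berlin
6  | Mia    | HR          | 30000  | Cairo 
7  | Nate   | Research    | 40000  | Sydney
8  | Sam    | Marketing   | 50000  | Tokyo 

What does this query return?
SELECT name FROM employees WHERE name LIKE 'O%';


LIKE 'O%' matches names starting with 'O'
Matching: 1

1 rows:
Olivia


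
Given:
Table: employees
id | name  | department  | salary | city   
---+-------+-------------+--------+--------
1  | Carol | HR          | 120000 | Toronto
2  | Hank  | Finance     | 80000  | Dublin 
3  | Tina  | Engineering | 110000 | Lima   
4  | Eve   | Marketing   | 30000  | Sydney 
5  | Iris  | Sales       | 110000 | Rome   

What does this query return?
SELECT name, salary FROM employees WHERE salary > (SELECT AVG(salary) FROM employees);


Subquery: AVG(salary) = 90000.0
Filtering: salary > 90000.0
  Carol (120000) -> MATCH
  Tina (110000) -> MATCH
  Iris (110000) -> MATCH


3 rows:
Carol, 120000
Tina, 110000
Iris, 110000


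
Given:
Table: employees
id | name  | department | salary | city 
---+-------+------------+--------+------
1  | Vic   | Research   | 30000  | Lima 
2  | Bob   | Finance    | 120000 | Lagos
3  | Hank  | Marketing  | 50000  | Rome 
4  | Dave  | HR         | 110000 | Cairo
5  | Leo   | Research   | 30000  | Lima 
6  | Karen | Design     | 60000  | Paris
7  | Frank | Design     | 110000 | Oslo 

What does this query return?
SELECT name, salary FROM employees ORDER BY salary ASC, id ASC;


Sorting by salary ASC, then id ASC for ties

7 rows:
Vic, 30000
Leo, 30000
Hank, 50000
Karen, 60000
Dave, 110000
Frank, 110000
Bob, 120000


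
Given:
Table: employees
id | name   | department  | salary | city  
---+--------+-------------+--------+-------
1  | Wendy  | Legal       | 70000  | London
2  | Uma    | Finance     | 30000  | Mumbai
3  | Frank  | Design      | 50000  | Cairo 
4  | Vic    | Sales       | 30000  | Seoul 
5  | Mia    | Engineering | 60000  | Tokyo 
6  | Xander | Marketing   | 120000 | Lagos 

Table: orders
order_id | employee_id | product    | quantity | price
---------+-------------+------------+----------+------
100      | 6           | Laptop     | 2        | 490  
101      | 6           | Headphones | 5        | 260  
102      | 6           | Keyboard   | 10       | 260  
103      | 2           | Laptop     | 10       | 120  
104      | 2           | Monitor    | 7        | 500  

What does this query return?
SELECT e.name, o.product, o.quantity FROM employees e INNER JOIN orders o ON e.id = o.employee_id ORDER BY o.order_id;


Joining employees.id = orders.employee_id:
  employee Xander (id=6) -> order Laptop
  employee Xander (id=6) -> order Headphones
  employee Xander (id=6) -> order Keyboard
  employee Uma (id=2) -> order Laptop
  employee Uma (id=2) -> order Monitor


5 rows:
Xander, Laptop, 2
Xander, Headphones, 5
Xander, Keyboard, 10
Uma, Laptop, 10
Uma, Monitor, 7


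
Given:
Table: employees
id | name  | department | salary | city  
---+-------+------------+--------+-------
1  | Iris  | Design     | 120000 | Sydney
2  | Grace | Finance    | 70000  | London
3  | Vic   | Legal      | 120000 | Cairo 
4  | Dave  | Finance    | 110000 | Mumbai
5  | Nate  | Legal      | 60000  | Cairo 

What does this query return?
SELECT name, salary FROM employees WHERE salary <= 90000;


Filtering: salary <= 90000
Matching: 2 rows

2 rows:
Grace, 70000
Nate, 60000


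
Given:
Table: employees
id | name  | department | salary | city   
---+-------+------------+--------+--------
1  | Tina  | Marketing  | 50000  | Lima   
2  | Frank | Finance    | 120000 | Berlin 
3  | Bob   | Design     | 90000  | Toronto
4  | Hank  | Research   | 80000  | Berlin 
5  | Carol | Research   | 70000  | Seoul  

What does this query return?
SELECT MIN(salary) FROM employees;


Salaries: 50000, 120000, 90000, 80000, 70000
MIN = 50000

50000


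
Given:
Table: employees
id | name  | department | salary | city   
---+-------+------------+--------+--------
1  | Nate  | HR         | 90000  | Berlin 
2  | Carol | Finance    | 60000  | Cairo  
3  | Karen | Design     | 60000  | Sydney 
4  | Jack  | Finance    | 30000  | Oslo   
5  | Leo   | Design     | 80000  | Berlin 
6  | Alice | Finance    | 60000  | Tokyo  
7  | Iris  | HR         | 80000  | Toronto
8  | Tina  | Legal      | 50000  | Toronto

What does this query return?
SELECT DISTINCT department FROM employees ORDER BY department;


All 'department' values (row order): HR, Finance, Design, Finance, Design, Finance, HR, Legal
Removing duplicates leaves 4 unique value(s).

4 values:
Design
Finance
HR
Legal


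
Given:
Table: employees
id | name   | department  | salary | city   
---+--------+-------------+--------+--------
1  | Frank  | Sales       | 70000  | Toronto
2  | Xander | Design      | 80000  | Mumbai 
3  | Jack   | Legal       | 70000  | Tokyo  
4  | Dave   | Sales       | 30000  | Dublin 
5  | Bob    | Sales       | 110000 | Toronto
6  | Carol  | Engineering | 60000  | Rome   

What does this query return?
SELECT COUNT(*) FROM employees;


COUNT(*) counts all rows

6


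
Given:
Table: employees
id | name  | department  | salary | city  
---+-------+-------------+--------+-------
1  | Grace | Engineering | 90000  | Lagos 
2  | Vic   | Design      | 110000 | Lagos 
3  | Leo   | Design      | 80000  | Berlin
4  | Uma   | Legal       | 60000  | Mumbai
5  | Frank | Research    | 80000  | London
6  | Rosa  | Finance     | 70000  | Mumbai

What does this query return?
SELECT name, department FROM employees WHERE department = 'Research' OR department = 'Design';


Filtering: department = 'Research' OR 'Design'
Matching: 3 rows

3 rows:
Vic, Design
Leo, Design
Frank, Research


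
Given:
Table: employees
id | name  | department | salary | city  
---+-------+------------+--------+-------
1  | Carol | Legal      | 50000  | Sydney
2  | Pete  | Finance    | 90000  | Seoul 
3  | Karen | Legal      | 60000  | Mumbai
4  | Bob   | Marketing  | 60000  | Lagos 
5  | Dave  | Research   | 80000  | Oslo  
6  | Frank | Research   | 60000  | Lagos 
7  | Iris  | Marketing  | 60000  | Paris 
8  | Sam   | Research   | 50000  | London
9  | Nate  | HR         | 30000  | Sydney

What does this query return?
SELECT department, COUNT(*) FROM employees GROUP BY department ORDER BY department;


Assigning each row to its department group:
  Carol -> Legal
  Pete -> Finance
  Karen -> Legal
  Bob -> Marketing
  Dave -> Research
  Frank -> Research
  Iris -> Marketing
  Sam -> Research
  Nate -> HR


5 groups:
Finance, 1
HR, 1
Legal, 2
Marketing, 2
Research, 3


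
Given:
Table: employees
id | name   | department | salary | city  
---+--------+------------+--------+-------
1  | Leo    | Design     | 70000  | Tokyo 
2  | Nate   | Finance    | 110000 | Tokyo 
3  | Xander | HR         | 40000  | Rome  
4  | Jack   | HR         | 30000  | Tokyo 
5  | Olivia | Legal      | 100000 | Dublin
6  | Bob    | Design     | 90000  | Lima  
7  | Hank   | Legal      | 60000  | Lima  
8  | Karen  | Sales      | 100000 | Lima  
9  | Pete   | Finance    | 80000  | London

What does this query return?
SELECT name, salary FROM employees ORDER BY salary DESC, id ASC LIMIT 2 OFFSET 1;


Sort by salary DESC (id ASC tiebreak), then skip 1 and take 2
Rows 2 through 3

2 rows:
Olivia, 100000
Karen, 100000


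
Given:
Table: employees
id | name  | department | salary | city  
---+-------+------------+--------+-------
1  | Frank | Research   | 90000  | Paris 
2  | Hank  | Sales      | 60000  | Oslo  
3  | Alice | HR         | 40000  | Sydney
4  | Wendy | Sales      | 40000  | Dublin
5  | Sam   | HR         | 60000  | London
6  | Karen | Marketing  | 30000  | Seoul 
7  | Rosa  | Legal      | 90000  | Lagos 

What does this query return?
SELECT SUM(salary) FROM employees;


SUM(salary) = 90000 + 60000 + 40000 + 40000 + 60000 + 30000 + 90000 = 410000

410000


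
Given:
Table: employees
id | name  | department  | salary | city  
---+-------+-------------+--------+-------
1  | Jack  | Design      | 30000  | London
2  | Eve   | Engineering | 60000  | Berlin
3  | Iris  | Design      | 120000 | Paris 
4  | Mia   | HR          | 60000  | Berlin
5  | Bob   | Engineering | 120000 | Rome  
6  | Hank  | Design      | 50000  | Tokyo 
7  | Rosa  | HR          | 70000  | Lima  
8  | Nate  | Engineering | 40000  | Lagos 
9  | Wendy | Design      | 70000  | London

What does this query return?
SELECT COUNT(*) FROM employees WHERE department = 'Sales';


Counting rows where department = 'Sales'


0


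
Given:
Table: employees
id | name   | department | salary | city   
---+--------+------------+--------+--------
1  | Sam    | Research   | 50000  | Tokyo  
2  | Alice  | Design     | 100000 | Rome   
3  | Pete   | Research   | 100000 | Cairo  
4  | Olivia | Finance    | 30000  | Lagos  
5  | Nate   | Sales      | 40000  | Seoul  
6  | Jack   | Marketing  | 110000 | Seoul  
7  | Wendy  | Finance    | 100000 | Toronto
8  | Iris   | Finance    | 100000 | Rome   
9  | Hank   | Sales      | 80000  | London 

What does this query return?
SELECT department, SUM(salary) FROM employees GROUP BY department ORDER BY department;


Summing salary within each department:
  Design: 100000 = 100000
  Finance: 30000 + 100000 + 100000 = 230000
  Marketing: 110000 = 110000
  Research: 50000 + 100000 = 150000
  Sales: 40000 + 80000 = 120000


5 groups:
Design, 100000
Finance, 230000
Marketing, 110000
Research, 150000
Sales, 120000


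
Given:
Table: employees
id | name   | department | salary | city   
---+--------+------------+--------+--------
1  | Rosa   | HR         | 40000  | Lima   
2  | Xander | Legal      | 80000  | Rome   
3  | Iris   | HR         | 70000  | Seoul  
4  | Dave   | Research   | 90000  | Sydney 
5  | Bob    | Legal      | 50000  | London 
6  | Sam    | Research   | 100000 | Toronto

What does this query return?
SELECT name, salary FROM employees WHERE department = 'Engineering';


Filtering: department = 'Engineering'
Matching rows: 0

Empty result set (0 rows)


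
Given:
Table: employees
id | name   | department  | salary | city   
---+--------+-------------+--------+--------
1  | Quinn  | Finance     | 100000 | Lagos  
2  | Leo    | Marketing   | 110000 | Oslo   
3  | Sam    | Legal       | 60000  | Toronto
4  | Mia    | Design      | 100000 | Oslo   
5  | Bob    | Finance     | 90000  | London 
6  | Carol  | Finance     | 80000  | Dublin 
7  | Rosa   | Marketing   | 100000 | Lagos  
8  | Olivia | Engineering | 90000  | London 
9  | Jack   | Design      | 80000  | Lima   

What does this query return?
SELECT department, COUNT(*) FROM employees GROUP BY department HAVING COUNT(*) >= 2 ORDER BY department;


Groups with count >= 2:
  Design: 2 -> PASS
  Finance: 3 -> PASS
  Marketing: 2 -> PASS
  Engineering: 1 -> filtered out
  Legal: 1 -> filtered out


3 groups:
Design, 2
Finance, 3
Marketing, 2


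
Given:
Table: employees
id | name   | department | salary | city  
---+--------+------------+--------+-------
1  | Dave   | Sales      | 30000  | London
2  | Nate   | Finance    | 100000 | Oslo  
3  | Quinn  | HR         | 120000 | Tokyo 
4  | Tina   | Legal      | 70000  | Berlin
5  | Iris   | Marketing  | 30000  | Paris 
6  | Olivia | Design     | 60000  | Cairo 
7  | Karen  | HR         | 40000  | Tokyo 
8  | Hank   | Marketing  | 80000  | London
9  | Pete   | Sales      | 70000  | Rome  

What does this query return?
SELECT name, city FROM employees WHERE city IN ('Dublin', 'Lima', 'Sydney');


Filtering: city IN ('Dublin', 'Lima', 'Sydney')
Matching: 0 rows

Empty result set (0 rows)


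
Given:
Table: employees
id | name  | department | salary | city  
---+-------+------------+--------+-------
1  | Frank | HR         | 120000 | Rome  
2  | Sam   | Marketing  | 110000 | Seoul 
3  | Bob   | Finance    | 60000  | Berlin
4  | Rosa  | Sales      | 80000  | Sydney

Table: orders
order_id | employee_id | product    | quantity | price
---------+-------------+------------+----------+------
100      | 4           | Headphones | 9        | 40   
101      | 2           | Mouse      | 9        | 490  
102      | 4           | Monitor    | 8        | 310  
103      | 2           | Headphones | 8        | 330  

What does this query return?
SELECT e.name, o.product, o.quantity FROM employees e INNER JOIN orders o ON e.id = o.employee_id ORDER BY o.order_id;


Joining employees.id = orders.employee_id:
  employee Rosa (id=4) -> order Headphones
  employee Sam (id=2) -> order Mouse
  employee Rosa (id=4) -> order Monitor
  employee Sam (id=2) -> order Headphones


4 rows:
Rosa, Headphones, 9
Sam, Mouse, 9
Rosa, Monitor, 8
Sam, Headphones, 8


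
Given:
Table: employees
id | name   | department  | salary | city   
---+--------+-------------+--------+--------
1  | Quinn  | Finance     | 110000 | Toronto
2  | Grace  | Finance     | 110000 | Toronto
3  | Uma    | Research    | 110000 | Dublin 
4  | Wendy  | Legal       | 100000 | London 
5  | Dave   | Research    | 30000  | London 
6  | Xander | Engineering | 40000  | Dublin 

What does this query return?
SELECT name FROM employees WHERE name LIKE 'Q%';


LIKE 'Q%' matches names starting with 'Q'
Matching: 1

1 rows:
Quinn


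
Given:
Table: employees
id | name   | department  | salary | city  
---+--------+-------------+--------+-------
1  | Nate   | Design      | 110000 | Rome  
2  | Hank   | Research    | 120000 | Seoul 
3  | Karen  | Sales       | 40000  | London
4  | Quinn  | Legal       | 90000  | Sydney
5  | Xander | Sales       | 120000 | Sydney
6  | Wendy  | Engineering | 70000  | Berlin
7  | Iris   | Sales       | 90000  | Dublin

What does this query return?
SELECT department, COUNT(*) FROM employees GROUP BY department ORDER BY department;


Assigning each row to its department group:
  Nate -> Design
  Hank -> Research
  Karen -> Sales
  Quinn -> Legal
  Xander -> Sales
  Wendy -> Engineering
  Iris -> Sales


5 groups:
Design, 1
Engineering, 1
Legal, 1
Research, 1
Sales, 3


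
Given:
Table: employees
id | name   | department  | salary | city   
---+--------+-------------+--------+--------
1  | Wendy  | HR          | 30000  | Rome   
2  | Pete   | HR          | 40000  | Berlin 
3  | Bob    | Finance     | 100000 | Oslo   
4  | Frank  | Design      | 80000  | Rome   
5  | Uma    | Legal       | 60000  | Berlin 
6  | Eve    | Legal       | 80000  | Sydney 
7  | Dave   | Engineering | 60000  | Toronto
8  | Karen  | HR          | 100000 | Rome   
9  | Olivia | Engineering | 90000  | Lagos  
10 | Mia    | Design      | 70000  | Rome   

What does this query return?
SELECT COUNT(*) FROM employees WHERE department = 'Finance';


Counting rows where department = 'Finance'
  Bob -> MATCH


1


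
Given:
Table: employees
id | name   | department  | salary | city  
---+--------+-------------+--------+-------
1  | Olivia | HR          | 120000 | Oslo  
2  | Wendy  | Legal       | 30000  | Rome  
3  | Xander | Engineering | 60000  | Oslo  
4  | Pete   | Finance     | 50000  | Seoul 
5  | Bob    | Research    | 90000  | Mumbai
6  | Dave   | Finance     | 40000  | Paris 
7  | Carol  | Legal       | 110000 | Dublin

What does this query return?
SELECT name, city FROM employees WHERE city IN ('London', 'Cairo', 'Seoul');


Filtering: city IN ('London', 'Cairo', 'Seoul')
Matching: 1 rows

1 rows:
Pete, Seoul


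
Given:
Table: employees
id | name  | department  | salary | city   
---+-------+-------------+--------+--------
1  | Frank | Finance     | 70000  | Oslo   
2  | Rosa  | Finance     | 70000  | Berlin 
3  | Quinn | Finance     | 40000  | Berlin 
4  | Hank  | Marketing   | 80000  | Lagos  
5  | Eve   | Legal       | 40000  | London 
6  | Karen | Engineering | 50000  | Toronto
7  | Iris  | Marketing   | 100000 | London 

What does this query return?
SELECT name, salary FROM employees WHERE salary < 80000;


Filtering: salary < 80000
Matching: 5 rows

5 rows:
Frank, 70000
Rosa, 70000
Quinn, 40000
Eve, 40000
Karen, 50000


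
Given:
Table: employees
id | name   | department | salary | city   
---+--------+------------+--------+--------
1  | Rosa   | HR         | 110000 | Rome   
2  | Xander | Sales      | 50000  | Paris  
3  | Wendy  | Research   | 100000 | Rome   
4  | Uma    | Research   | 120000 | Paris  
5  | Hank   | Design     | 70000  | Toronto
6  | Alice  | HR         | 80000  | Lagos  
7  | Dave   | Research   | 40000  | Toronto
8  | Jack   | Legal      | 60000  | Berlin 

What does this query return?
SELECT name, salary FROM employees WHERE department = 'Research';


Filtering: department = 'Research'
Matching rows: 3

3 rows:
Wendy, 100000
Uma, 120000
Dave, 40000


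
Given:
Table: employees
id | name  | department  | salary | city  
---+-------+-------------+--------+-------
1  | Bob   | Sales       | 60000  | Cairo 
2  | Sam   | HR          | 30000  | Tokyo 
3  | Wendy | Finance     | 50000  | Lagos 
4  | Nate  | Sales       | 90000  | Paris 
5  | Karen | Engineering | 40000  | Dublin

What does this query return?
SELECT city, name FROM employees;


Projecting columns: city, name

5 rows:
Cairo, Bob
Tokyo, Sam
Lagos, Wendy
Paris, Nate
Dublin, Karen


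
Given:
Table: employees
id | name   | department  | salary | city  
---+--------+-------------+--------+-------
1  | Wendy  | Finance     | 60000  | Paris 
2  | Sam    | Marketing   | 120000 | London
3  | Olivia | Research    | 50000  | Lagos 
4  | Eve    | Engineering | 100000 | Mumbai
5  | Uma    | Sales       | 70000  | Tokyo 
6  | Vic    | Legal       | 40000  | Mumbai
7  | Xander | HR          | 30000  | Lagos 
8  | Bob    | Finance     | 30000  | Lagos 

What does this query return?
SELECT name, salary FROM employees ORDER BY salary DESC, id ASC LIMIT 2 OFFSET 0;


Sort by salary DESC (id ASC tiebreak), then skip 0 and take 2
Rows 1 through 2

2 rows:
Sam, 120000
Eve, 100000


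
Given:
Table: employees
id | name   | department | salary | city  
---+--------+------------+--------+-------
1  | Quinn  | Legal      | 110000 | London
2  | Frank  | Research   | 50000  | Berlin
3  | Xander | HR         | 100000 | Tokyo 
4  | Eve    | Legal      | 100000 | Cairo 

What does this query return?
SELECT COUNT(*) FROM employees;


COUNT(*) counts all rows

4


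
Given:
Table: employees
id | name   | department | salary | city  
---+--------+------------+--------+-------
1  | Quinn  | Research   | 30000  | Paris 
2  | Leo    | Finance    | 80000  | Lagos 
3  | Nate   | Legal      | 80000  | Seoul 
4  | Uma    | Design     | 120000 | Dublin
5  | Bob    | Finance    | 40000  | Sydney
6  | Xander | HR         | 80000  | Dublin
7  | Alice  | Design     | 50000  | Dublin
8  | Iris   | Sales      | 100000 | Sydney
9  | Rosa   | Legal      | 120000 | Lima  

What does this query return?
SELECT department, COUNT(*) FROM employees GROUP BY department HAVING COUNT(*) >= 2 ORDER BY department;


Groups with count >= 2:
  Design: 2 -> PASS
  Finance: 2 -> PASS
  Legal: 2 -> PASS
  HR: 1 -> filtered out
  Research: 1 -> filtered out
  Sales: 1 -> filtered out


3 groups:
Design, 2
Finance, 2
Legal, 2


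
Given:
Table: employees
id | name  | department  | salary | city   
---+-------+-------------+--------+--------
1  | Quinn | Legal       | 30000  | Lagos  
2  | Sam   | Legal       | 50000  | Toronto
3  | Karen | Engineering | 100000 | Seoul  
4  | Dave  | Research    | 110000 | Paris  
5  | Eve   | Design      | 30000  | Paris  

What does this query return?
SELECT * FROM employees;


SELECT * returns all 5 rows with all columns

5 rows:
1, Quinn, Legal, 30000, Lagos
2, Sam, Legal, 50000, Toronto
3, Karen, Engineering, 100000, Seoul
4, Dave, Research, 110000, Paris
5, Eve, Design, 30000, Paris


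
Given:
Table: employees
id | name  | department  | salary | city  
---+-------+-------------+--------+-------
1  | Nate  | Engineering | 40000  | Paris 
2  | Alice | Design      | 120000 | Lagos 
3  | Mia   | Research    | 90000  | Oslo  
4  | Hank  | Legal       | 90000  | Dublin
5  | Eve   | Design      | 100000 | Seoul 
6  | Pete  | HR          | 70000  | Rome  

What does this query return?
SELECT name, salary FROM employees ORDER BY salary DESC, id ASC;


Sorting by salary DESC, then id ASC for ties

6 rows:
Alice, 120000
Eve, 100000
Mia, 90000
Hank, 90000
Pete, 70000
Nate, 40000


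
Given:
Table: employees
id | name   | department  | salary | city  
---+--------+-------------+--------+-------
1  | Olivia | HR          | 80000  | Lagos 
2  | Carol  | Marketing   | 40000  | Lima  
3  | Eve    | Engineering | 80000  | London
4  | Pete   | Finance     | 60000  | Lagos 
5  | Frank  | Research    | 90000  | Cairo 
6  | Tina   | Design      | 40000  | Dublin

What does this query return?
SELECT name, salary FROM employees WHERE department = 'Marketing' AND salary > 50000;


Filtering: department = 'Marketing' AND salary > 50000
Matching: 0 rows

Empty result set (0 rows)


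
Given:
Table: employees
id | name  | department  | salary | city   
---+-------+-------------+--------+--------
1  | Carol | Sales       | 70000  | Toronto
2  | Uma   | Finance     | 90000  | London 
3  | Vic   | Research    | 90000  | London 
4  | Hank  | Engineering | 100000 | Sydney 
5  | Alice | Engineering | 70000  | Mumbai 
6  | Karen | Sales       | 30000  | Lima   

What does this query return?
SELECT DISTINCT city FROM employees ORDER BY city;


All 'city' values (row order): Toronto, London, London, Sydney, Mumbai, Lima
Removing duplicates leaves 5 unique value(s).

5 values:
Lima
London
Mumbai
Sydney
Toronto


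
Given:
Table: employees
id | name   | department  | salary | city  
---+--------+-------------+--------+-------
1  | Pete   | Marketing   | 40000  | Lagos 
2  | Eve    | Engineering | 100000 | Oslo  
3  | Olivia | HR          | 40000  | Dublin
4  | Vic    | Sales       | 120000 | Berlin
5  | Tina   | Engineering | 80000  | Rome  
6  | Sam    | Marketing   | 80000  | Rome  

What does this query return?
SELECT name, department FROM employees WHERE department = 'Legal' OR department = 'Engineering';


Filtering: department = 'Legal' OR 'Engineering'
Matching: 2 rows

2 rows:
Eve, Engineering
Tina, Engineering


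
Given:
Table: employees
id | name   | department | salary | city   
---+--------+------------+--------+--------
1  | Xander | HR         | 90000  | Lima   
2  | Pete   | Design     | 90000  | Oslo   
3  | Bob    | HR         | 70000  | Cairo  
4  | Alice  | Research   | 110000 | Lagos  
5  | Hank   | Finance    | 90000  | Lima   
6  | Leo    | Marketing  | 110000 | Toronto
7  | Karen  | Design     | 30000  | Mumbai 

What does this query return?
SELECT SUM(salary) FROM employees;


SUM(salary) = 90000 + 90000 + 70000 + 110000 + 90000 + 110000 + 30000 = 590000

590000


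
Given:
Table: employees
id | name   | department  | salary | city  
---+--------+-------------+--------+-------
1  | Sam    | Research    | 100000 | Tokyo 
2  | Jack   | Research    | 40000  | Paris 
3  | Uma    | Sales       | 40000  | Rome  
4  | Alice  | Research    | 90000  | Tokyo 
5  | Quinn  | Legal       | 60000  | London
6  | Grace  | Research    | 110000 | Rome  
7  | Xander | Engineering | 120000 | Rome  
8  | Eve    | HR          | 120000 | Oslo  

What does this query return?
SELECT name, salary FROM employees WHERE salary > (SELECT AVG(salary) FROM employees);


Subquery: AVG(salary) = 85000.0
Filtering: salary > 85000.0
  Sam (100000) -> MATCH
  Alice (90000) -> MATCH
  Grace (110000) -> MATCH
  Xander (120000) -> MATCH
  Eve (120000) -> MATCH


5 rows:
Sam, 100000
Alice, 90000
Grace, 110000
Xander, 120000
Eve, 120000
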